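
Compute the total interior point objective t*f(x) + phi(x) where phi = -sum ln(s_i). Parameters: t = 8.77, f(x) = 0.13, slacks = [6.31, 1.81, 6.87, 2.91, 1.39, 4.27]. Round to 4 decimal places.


Step 1: Compute log-barrier.
ln values: [1.8421, 0.5933, 1.9272, 1.0682, 0.3293, 1.4516]
phi = -(1.8421 + 0.5933 + 1.9272 + 1.0682 + 0.3293 + 1.4516) = -7.2117
Step 2: Compute augmented objective.
t*f(x) = 8.77*0.13 = 1.1401
Total = 1.1401 - 7.2117 = -6.0716


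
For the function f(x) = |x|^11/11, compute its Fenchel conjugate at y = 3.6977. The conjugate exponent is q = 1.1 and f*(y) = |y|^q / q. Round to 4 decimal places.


The conjugate exponent q satisfies 1/p + 1/q = 1.
p = 11, so q = 11/(11 - 1) = 1.1
|y|^q = 3.6977^1.1 = 4.2143
f*(3.6977) = 4.2143 / 1.1 = 3.8312


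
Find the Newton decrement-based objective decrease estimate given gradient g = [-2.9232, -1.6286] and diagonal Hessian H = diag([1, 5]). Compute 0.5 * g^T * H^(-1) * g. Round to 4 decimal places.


Step 1: H is diagonal, so H^(-1) * g = [-2.9232, -0.3257].
Step 2: g^T H^(-1) g = sum_i g_i^2 / H_ii
  = (-2.9232)^2/1 + (-1.6286)^2/5
  = 8.5451 + 0.5305 = 9.0756
Step 3: Objective decrease = 0.5 * g^T H^(-1) g = 4.5378


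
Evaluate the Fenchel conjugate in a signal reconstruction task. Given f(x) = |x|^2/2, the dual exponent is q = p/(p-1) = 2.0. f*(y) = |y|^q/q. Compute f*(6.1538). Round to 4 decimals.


The conjugate exponent q satisfies 1/p + 1/q = 1.
p = 2, so q = 2/(2 - 1) = 2.0
|y|^q = 6.1538^2.0 = 37.8693
f*(6.1538) = 37.8693 / 2.0 = 18.9346


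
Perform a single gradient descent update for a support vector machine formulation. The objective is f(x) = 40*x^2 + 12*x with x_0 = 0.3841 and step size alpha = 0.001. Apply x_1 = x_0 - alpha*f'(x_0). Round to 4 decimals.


We compute the gradient at x_0 and apply the update.
f'(x) = 80*x + 12
f'(0.3841) = 80*0.3841 + 12 = 42.728
x_1 = 0.3841 - 0.001*42.728 = 0.3414


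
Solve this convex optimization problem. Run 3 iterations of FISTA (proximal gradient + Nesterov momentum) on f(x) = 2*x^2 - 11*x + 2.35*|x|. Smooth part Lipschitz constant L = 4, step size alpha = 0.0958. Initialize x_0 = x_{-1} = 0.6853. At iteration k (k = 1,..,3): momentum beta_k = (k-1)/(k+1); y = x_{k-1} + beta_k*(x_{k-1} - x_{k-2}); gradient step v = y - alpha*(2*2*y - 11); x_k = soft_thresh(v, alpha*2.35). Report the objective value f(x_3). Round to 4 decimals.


FISTA on f(x) = 2*x^2 - 11*x + 2.35*|x|
L = 4, alpha = 0.0958
Iteration 1: beta = 0.0, y = 0.6853 + 0.0*(0.6853 - 0.6853) = 0.6853
  grad(y) = -8.2588, v = y - alpha*grad = 1.4765
  prox(v) = soft_thresh(1.4765, 0.2251) = 1.2514
Iteration 2: beta = 0.3333, y = 1.2514 + 0.3333*(1.2514 - 0.6853) = 1.4401
  grad(y) = -5.2398, v = y - alpha*grad = 1.942
  prox(v) = soft_thresh(1.942, 0.2251) = 1.7169
Iteration 3: beta = 0.5, y = 1.7169 + 0.5*(1.7169 - 1.2514) = 1.9497
  grad(y) = -3.2014, v = y - alpha*grad = 2.2563
  prox(v) = soft_thresh(2.2563, 0.2251) = 2.0312
f(x_3) = 2*2.0312^2 - 11*2.0312 + 2.35*|2.0312| = -9.3183


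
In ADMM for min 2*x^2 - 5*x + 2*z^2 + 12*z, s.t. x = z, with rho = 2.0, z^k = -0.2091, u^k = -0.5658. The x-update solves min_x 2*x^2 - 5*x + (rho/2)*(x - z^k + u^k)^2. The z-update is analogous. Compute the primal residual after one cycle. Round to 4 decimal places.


ADMM iteration with rho = 2.0, z^k = -0.2091, u^k = -0.5658
Step 1: x-update.
Minimize 2*x^2 - 5*x + (2.0/2)*(x + 0.2091 - 0.5658)^2
FOC: (2*2 + 2.0)*x = 5 + 2.0*(-0.2091 + 0.5658)
x^{k+1} = 0.9522
Step 2: z-update.
Minimize 2*z^2 + 12*z + (2.0/2)*(0.9522 - z - 0.5658)^2
FOC: (2*2 + 2.0)*z = -12 + 2.0*(0.9522 - 0.5658)
z^{k+1} = -1.8712
Step 3: u-update.
u^{k+1} = -0.5658 + 0.9522 + 1.8712 = 2.2576
Step 4: Primal residual = |0.9522 + 1.8712| = 2.8234


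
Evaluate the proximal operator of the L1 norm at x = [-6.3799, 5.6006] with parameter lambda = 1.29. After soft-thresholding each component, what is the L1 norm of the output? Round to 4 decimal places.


Soft-thresholding with lambda = 1.29:
prox(-6.3799) = sign(-6.3799)*max(|-6.3799| - 1.29, 0) = -5.0899
prox(5.6006) = sign(5.6006)*max(|5.6006| - 1.29, 0) = 4.3106
prox(x) = [-5.0899, 4.3106]
||prox(x)||_1 = 5.0899 + 4.3106 = 9.4005


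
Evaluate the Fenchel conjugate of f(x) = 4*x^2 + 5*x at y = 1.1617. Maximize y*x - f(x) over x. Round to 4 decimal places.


f*(y) = sup_x {y*x - a*x^2 - b*x} = sup_x {(y-b)*x - a*x^2}
FOC: (y - b) - 2a*x = 0 => x* = (y - b)/(2a)
x* = (1.1617 - 5)/(2*4) = -0.4798
f*(1.1617) = (y-b)^2/(4a) = (1.1617 - 5)^2/(4*4)
= 14.7325/16 = 0.9208


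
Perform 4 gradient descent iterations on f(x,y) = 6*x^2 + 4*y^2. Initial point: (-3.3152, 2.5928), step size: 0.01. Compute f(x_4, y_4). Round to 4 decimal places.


Gradient descent on f(x,y) = 6*x^2 + 4*y^2.
Starting point: (-3.3152, 2.5928), alpha = 0.01
Step 1: grad_x = 2*6*-3.3152 = -39.7824, grad_y = 2*4*2.5928 = 20.7424
  x_1 = -3.3152 - 0.01*-39.7824 = -2.9174
  y_1 = 2.5928 - 0.01*20.7424 = 2.3854
Step 2: grad_x = 2*6*-2.9174 = -35.0085, grad_y = 2*4*2.3854 = 19.083
  x_2 = -2.9174 - 0.01*-35.0085 = -2.5673
  y_2 = 2.3854 - 0.01*19.083 = 2.1945
Step 3: grad_x = 2*6*-2.5673 = -30.8075, grad_y = 2*4*2.1945 = 17.5564
  x_3 = -2.5673 - 0.01*-30.8075 = -2.2592
  y_3 = 2.1945 - 0.01*17.5564 = 2.019
Step 4: grad_x = 2*6*-2.2592 = -27.1106, grad_y = 2*4*2.019 = 16.1519
  x_4 = -2.2592 - 0.01*-27.1106 = -1.9881
  y_4 = 2.019 - 0.01*16.1519 = 1.8575
f(-1.9881, 1.8575) = 6*(-1.9881)^2 + 4*1.8575^2 = 37.5162


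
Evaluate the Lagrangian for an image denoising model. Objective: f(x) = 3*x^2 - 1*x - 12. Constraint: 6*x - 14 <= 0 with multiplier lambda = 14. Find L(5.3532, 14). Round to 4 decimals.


Step 1: Evaluate f(x).
f(5.3532) = 3*5.3532^2 - 1*5.3532 - 12 = 68.6171
Step 2: Evaluate g(x).
g(5.3532) = 6*5.3532 - 14 = 18.1192
Step 3: Compute Lagrangian.
L = 68.6171 + 14*18.1192 = 322.2859


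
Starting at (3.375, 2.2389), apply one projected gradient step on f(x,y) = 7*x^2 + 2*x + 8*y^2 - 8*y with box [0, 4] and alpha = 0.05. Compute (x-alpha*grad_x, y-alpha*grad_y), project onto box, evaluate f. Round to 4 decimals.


Step 1: Compute gradient at (3.375, 2.2389).
grad_x = 2*7*3.375 + 2 = 49.25
grad_y = 2*8*2.2389 - 8 = 27.8224
Step 2: Gradient step.
x_raw = 3.375 - 0.05*49.25 = 0.9125
y_raw = 2.2389 - 0.05*27.8224 = 0.8478
Step 3: Project onto [0, 4].
x_proj = clip(0.9125) = 0.9125
y_proj = clip(0.8478) = 0.8478
Step 4: Evaluate f.
f(0.9125, 0.8478) = 6.6212


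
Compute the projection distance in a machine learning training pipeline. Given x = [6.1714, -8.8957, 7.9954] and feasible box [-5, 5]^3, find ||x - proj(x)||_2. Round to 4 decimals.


Project each component onto [-5, 5].
clip(6.1714) = 5.0, clip(-8.8957) = -5.0, clip(7.9954) = 5.0
Projection = [5.0, -5.0, 5.0]
Squared diffs: [1.3722, 15.1765, 8.9724]
Distance = sqrt(25.5211) = 5.0518


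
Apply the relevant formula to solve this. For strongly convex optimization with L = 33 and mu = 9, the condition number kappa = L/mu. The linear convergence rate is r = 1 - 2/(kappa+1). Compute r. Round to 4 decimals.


Step 1: Compute the condition number.
kappa = L/mu = 33/9 = 3.6667
Step 2: Compute the convergence rate.
r = 1 - 2/(kappa + 1) = 1 - 2*mu/(L + mu) = (L - mu)/(L + mu) = 24/42 = 0.5714


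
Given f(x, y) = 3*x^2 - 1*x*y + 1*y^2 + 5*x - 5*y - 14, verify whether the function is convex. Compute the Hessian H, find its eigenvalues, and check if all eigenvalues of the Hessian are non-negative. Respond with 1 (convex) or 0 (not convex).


The Hessian of f(x,y) = 3*x^2 - 1*x*y + 1*y^2 + 5*x - 5*y - 14 is:
H = [[6, -1], [-1, 2]]
Trace = 6 + 2 = 8
Determinant = 6*2 - (-1)^2 = 11
Discriminant = (8)^2 - 4*11 = 20.0
Eigenvalues: lambda_1 = 1.7639, lambda_2 = 6.2361
The function is convex.

1


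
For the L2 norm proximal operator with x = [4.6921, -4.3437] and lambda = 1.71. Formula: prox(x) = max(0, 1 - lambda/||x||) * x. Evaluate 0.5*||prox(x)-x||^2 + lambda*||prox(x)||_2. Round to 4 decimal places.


Step 1: Compute ||x||.
||x|| = 6.394
Step 2: Compute scaling factor.
scale = max(0, 1 - 1.71/6.394) = 0.7326
Step 3: prox(x) = [3.4373, -3.182]
||prox(x)|| = 4.684
Step 4: Proximal objective.
0.5*||prox-x||^2 = 1.4621
lambda*||prox|| = 8.0096
Total = 9.4717


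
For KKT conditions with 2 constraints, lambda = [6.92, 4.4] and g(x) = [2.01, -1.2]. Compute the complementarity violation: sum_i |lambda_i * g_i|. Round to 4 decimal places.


KKT complementary slackness check:
lambda_1 * g_1 = 6.92 * 2.01 = 13.9092
lambda_2 * g_2 = 4.4 * -1.2 = -5.28
Total violation = 13.9092 + 5.28 = 19.1892


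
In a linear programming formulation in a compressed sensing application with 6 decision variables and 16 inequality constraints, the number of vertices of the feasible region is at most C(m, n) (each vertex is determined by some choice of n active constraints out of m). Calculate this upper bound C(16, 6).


Each vertex corresponds to some choice of n active constraints out of m, so the number of vertices is at most C(m, n) = m! / (n!(m-n)!).
m = 16, n = 6
Numerator: 16 * 15 * 14 * 13 * 12 * 11
Denominator: 6! = 720
C(16, 6) = 8008


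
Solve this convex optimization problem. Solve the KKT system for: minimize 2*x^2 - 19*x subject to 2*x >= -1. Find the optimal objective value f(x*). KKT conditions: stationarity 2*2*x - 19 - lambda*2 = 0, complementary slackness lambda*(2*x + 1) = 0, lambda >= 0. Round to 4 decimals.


Step 1: Try lambda = 0 (constraint inactive).
Stationarity: 2*2*x - 19 = 0
x* = 19/(2*2) = 4.75
Check constraint: 2*4.75 = 9.5 >= -1 -- satisfied.
Step 2: Compute optimal value.
f(x*) = 2*4.75^2 - 19*4.75 = -45.125


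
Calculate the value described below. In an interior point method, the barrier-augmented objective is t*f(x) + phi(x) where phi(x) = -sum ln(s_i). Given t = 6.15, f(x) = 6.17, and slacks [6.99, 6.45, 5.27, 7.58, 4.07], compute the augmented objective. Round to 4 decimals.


Step 1: Compute log-barrier.
ln values: [1.9445, 1.8641, 1.662, 2.0255, 1.4036]
phi = -(1.9445 + 1.8641 + 1.662 + 2.0255 + 1.4036) = -8.8997
Step 2: Compute augmented objective.
t*f(x) = 6.15*6.17 = 37.9455
Total = 37.9455 - 8.8997 = 29.0458


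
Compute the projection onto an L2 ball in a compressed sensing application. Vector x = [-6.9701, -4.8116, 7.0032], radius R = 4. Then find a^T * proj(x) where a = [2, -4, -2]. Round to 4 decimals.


Step 1: Compute ||x|| (intermediates to 6 decimals).
||x|| = sqrt((-6.9701)^2 + (-4.8116)^2 + 7.0032^2) = 10.989932
Step 2: Project.
Since ||x|| > R, scale = R/||x|| = 4/10.989932 = 0.363969, proj(x) = scale * x
proj(x) = [-2.5369, -1.751273, 2.548948]
Step 3: Dot product.
a^T * proj(x) = 2*(-2.5369) - 4*(-1.751273) - 2*2.548948 = -3.1666


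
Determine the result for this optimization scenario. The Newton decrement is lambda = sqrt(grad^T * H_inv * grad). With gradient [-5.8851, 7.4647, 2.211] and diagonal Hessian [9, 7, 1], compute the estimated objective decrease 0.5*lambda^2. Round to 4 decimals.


Step 1: H is diagonal, so H^(-1) * g = [-0.6539, 1.0664, 2.211].
Step 2: g^T H^(-1) g = sum_i g_i^2 / H_ii
  = (-5.8851)^2/9 + (7.4647)^2/7 + (2.211)^2/1
  = 3.8483 + 7.9602 + 4.8885 = 16.697
Step 3: Objective decrease = 0.5 * g^T H^(-1) g = 8.3485


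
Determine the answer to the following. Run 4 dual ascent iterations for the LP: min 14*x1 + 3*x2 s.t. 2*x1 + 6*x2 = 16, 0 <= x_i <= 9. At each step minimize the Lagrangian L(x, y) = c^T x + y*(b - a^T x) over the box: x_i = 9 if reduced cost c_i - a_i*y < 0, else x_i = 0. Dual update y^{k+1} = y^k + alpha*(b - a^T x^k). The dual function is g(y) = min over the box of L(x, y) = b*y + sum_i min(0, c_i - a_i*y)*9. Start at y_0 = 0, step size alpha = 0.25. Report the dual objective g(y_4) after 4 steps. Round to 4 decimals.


Dual ascent for LP: min 14*x1 + 3*x2, 2*x1 + 6*x2 = 16, 0 <= x_i <= 9
Step 1: y^k = 0.0, reduced costs: (14.0, 3.0)
  x^k = (0.0, 0.0), subgradient = b - a^T x = 16.0
  y^{k+1} = 0.0 + 0.25*16.0 = 4.0
Step 2: y^k = 4.0, reduced costs: (6.0, -21.0)
  x^k = (0.0, 9.0), subgradient = b - a^T x = -38.0
  y^{k+1} = 4.0 + 0.25*-38.0 = -5.5
Step 3: y^k = -5.5, reduced costs: (25.0, 36.0)
  x^k = (0.0, 0.0), subgradient = b - a^T x = 16.0
  y^{k+1} = -5.5 + 0.25*16.0 = -1.5
Step 4: y^k = -1.5, reduced costs: (17.0, 12.0)
  x^k = (0.0, 0.0), subgradient = b - a^T x = 16.0
  y^{k+1} = -1.5 + 0.25*16.0 = 2.5
Dual objective at y_4 = 2.5: reduced costs (9.0, -12.0), box minimizer x = (0.0, 9.0)
g(y_4) = b*y + (c1 - a1*y)*x1 + (c2 - a2*y)*x2 = 16*2.5 + 9.0*0.0 + (-12.0)*9.0 = 40.0 + 0.0 - 108.0 = -68.0


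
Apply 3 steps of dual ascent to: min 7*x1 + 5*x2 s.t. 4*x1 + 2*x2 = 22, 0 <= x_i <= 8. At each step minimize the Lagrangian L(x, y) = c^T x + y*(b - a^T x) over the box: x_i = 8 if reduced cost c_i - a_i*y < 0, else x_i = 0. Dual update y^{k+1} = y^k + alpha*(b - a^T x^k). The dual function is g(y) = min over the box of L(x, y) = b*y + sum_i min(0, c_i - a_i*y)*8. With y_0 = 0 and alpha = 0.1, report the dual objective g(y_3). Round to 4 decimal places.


Dual ascent for LP: min 7*x1 + 5*x2, 4*x1 + 2*x2 = 22, 0 <= x_i <= 8
Step 1: y^k = 0.0, reduced costs: (7.0, 5.0)
  x^k = (0.0, 0.0), subgradient = b - a^T x = 22.0
  y^{k+1} = 0.0 + 0.1*22.0 = 2.2
Step 2: y^k = 2.2, reduced costs: (-1.8, 0.6)
  x^k = (8.0, 0.0), subgradient = b - a^T x = -10.0
  y^{k+1} = 2.2 + 0.1*-10.0 = 1.2
Step 3: y^k = 1.2, reduced costs: (2.2, 2.6)
  x^k = (0.0, 0.0), subgradient = b - a^T x = 22.0
  y^{k+1} = 1.2 + 0.1*22.0 = 3.4
Dual objective at y_3 = 3.4: reduced costs (-6.6, -1.8), box minimizer x = (8.0, 8.0)
g(y_3) = b*y + (c1 - a1*y)*x1 + (c2 - a2*y)*x2 = 22*3.4 + (-6.6)*8.0 + (-1.8)*8.0 = 74.8 - 52.8 - 14.4 = 7.6


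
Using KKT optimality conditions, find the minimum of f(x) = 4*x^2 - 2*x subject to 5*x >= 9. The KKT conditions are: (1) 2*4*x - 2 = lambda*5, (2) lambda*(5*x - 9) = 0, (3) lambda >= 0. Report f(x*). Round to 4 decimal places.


Step 1: Try lambda = 0 (constraint inactive).
x_unc = 2/(2*4) = 0.25
Check: 5*0.25 = 1.25 < 9 -- violated!
Step 2: Constraint must be active: 5*x = 9
x* = 9/5 = 1.8
lambda = (2*4*1.8 - 2)/5 = 2.48
Step 3: Compute optimal value.
f(x*) = 4*1.8^2 - 2*1.8 = 9.36


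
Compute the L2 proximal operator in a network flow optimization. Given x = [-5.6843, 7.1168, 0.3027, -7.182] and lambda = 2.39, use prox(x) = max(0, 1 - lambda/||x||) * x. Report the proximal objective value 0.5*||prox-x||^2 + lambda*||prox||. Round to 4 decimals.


Step 1: Compute ||x||.
||x|| = 11.6031
Step 2: Compute scaling factor.
scale = max(0, 1 - 2.39/11.6031) = 0.794
Step 3: prox(x) = [-4.5135, 5.6509, 0.2404, -5.7027]
||prox(x)|| = 9.2131
Step 4: Proximal objective.
0.5*||prox-x||^2 = 2.8561
lambda*||prox|| = 22.0193
Total = 24.8755


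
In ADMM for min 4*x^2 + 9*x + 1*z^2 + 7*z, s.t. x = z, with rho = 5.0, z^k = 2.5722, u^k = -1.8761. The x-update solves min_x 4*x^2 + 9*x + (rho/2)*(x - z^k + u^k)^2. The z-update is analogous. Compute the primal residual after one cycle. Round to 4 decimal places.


ADMM iteration with rho = 5.0, z^k = 2.5722, u^k = -1.8761
Step 1: x-update.
Minimize 4*x^2 + 9*x + (5.0/2)*(x - 2.5722 - 1.8761)^2
FOC: (2*4 + 5.0)*x = -9 + 5.0*(2.5722 + 1.8761)
x^{k+1} = 1.0186
Step 2: z-update.
Minimize 1*z^2 + 7*z + (5.0/2)*(1.0186 - z - 1.8761)^2
FOC: (2*1 + 5.0)*z = -7 + 5.0*(1.0186 - 1.8761)
z^{k+1} = -1.6125
Step 3: u-update.
u^{k+1} = -1.8761 + 1.0186 + 1.6125 = 0.755
Step 4: Primal residual = |1.0186 + 1.6125| = 2.6311


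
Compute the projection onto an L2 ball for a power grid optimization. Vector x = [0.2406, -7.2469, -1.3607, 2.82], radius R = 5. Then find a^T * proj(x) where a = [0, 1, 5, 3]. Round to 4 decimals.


Step 1: Compute ||x|| (intermediates to 6 decimals).
||x|| = sqrt(0.2406^2 + (-7.2469)^2 + (-1.3607)^2 + 2.82^2) = 7.89806
Step 2: Project.
Since ||x|| > R, scale = R/||x|| = 5/7.89806 = 0.633067, proj(x) = scale * x
proj(x) = [0.152316, -4.587773, -0.861414, 1.785249]
Step 3: Dot product.
a^T * proj(x) = 0*0.152316 + 1*(-4.587773) + 5*(-0.861414) + 3*1.785249 = -3.5391


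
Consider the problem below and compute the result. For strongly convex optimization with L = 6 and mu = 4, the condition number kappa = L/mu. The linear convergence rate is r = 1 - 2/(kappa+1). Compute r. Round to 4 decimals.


Step 1: Compute the condition number.
kappa = L/mu = 6/4 = 1.5
Step 2: Compute the convergence rate.
r = 1 - 2/(kappa + 1) = 1 - 2*mu/(L + mu) = (L - mu)/(L + mu) = 2/10 = 0.2


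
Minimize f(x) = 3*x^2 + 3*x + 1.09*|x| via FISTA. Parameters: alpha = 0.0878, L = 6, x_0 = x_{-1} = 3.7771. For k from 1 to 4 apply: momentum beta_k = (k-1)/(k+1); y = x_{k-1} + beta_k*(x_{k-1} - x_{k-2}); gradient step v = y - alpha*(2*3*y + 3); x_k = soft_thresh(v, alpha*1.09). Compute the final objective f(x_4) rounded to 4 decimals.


FISTA on f(x) = 3*x^2 + 3*x + 1.09*|x|
L = 6, alpha = 0.0878
Iteration 1: beta = 0.0, y = 3.7771 + 0.0*(3.7771 - 3.7771) = 3.7771
  grad(y) = 25.6626, v = y - alpha*grad = 1.5239
  prox(v) = soft_thresh(1.5239, 0.0957) = 1.4282
Iteration 2: beta = 0.3333, y = 1.4282 + 0.3333*(1.4282 - 3.7771) = 0.6453
  grad(y) = 6.8716, v = y - alpha*grad = 0.0419
  prox(v) = soft_thresh(0.0419, 0.0957) = 0.0
Iteration 3: beta = 0.5, y = 0.0 + 0.5*(0.0 - 1.4282) = -0.7141
  grad(y) = -1.2847, v = y - alpha*grad = -0.6013
  prox(v) = soft_thresh(-0.6013, 0.0957) = -0.5056
Iteration 4: beta = 0.6, y = -0.5056 + 0.6*(-0.5056 - 0.0) = -0.809
  grad(y) = -1.8539, v = y - alpha*grad = -0.6462
  prox(v) = soft_thresh(-0.6462, 0.0957) = -0.5505
f(x_4) = 3*(-0.5505)^2 + 3*(-0.5505) + 1.09*|-0.5505| = -0.1423


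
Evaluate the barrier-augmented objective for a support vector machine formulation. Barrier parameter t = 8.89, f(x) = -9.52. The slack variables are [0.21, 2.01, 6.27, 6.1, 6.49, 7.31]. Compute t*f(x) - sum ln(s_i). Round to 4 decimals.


Step 1: Compute log-barrier.
ln values: [-1.5606, 0.6981, 1.8358, 1.8083, 1.8703, 1.9892]
phi = -(-1.5606 + 0.6981 + 1.8358 + 1.8083 + 1.8703 + 1.9892) = -6.6411
Step 2: Compute augmented objective.
t*f(x) = 8.89*-9.52 = -84.6328
Total = -84.6328 - 6.6411 = -91.2739


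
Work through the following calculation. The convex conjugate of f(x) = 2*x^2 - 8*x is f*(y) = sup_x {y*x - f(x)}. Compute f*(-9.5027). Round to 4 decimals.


f*(y) = sup_x {y*x - a*x^2 - b*x} = sup_x {(y-b)*x - a*x^2}
FOC: (y - b) - 2a*x = 0 => x* = (y - b)/(2a)
x* = (-9.5027 + 8)/(2*2) = -0.3757
f*(-9.5027) = (y-b)^2/(4a) = (-9.5027 + 8)^2/(4*2)
= 2.2581/8 = 0.2823


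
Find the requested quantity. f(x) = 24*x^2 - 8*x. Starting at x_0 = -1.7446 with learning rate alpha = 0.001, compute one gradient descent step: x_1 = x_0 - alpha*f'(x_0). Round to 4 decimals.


We compute the gradient at x_0 and apply the update.
f'(x) = 48*x - 8
f'(-1.7446) = 48*-1.7446 - 8 = -91.7408
x_1 = -1.7446 - 0.001*-91.7408 = -1.6529


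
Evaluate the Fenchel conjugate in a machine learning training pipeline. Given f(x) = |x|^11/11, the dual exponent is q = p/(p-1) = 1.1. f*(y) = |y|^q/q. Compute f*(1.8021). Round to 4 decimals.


The conjugate exponent q satisfies 1/p + 1/q = 1.
p = 11, so q = 11/(11 - 1) = 1.1
|y|^q = 1.8021^1.1 = 1.9114
f*(1.8021) = 1.9114 / 1.1 = 1.7377


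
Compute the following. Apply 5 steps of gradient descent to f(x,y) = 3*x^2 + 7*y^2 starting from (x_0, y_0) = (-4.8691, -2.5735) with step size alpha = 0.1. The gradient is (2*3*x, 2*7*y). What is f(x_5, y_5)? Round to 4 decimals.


Gradient descent on f(x,y) = 3*x^2 + 7*y^2.
Starting point: (-4.8691, -2.5735), alpha = 0.1
Step 1: grad_x = 2*3*-4.8691 = -29.2146, grad_y = 2*7*-2.5735 = -36.029
  x_1 = -4.8691 - 0.1*-29.2146 = -1.9476
  y_1 = -2.5735 - 0.1*-36.029 = 1.0294
Step 2: grad_x = 2*3*-1.9476 = -11.6858, grad_y = 2*7*1.0294 = 14.4116
  x_2 = -1.9476 - 0.1*-11.6858 = -0.7791
  y_2 = 1.0294 - 0.1*14.4116 = -0.4118
Step 3: grad_x = 2*3*-0.7791 = -4.6743, grad_y = 2*7*-0.4118 = -5.7646
  x_3 = -0.7791 - 0.1*-4.6743 = -0.3116
  y_3 = -0.4118 - 0.1*-5.7646 = 0.1647
Step 4: grad_x = 2*3*-0.3116 = -1.8697, grad_y = 2*7*0.1647 = 2.3059
  x_4 = -0.3116 - 0.1*-1.8697 = -0.1246
  y_4 = 0.1647 - 0.1*2.3059 = -0.0659
Step 5: grad_x = 2*3*-0.1246 = -0.7479, grad_y = 2*7*-0.0659 = -0.9223
  x_5 = -0.1246 - 0.1*-0.7479 = -0.0499
  y_5 = -0.0659 - 0.1*-0.9223 = 0.0264
f(-0.0499, 0.0264) = 3*(-0.0499)^2 + 7*0.0264^2 = 0.0123


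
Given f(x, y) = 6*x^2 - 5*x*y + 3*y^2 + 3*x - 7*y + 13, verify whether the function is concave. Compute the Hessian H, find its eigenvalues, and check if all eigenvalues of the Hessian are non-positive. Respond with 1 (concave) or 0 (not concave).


The Hessian of f(x,y) = 6*x^2 - 5*x*y + 3*y^2 + 3*x - 7*y + 13 is:
H = [[12, -5], [-5, 6]]
Trace = 12 + 6 = 18
Determinant = 12*6 - (-5)^2 = 47
Discriminant = (18)^2 - 4*47 = 136.0
Eigenvalues: lambda_1 = 3.169, lambda_2 = 14.831
The function is not concave.

0


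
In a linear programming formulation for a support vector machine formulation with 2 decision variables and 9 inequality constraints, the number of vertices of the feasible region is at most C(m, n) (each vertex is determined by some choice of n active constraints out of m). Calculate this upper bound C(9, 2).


Each vertex corresponds to some choice of n active constraints out of m, so the number of vertices is at most C(m, n) = m! / (n!(m-n)!).
m = 9, n = 2
Numerator: 9 * 8
Denominator: 2! = 2
C(9, 2) = 36


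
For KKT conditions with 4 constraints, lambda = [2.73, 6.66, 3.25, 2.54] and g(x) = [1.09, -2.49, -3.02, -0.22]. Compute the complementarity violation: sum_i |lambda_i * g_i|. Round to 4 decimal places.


KKT complementary slackness check:
lambda_1 * g_1 = 2.73 * 1.09 = 2.9757
lambda_2 * g_2 = 6.66 * -2.49 = -16.5834
lambda_3 * g_3 = 3.25 * -3.02 = -9.815
lambda_4 * g_4 = 2.54 * -0.22 = -0.5588
Total violation = 2.9757 + 16.5834 + 9.815 + 0.5588 = 29.9329


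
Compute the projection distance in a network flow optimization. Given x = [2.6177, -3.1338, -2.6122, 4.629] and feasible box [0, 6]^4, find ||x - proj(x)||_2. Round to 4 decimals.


Project each component onto [0, 6].
clip(2.6177) = 2.6177, clip(-3.1338) = 0.0, clip(-2.6122) = 0.0, clip(4.629) = 4.629
Projection = [2.6177, 0.0, 0.0, 4.629]
Squared diffs: [0.0, 9.8207, 6.8236, 0.0]
Distance = sqrt(16.6443) = 4.0797


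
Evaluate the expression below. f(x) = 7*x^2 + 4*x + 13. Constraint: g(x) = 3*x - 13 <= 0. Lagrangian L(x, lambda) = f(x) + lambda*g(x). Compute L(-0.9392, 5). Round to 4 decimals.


Step 1: Evaluate f(x).
f(-0.9392) = 7*(-0.9392)^2 + 4*(-0.9392) + 13 = 15.4179
Step 2: Evaluate g(x).
g(-0.9392) = 3*-0.9392 - 13 = -15.8176
Step 3: Compute Lagrangian.
L = 15.4179 + 5*-15.8176 = -63.6701


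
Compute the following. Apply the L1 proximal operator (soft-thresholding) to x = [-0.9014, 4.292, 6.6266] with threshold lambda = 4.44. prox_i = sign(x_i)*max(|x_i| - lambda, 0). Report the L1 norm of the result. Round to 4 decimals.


Soft-thresholding with lambda = 4.44:
prox(-0.9014) = sign(-0.9014)*max(|-0.9014| - 4.44, 0) = 0.0
prox(4.292) = sign(4.292)*max(|4.292| - 4.44, 0) = 0.0
prox(6.6266) = sign(6.6266)*max(|6.6266| - 4.44, 0) = 2.1866
prox(x) = [0.0, 0.0, 2.1866]
||prox(x)||_1 = 0.0 + 0.0 + 2.1866 = 2.1866


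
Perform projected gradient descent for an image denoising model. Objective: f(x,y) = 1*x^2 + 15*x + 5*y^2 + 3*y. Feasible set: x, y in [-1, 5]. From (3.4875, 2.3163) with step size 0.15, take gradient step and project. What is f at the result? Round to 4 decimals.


Step 1: Compute gradient at (3.4875, 2.3163).
grad_x = 2*1*3.4875 + 15 = 21.975
grad_y = 2*5*2.3163 + 3 = 26.163
Step 2: Gradient step.
x_raw = 3.4875 - 0.15*21.975 = 0.1913
y_raw = 2.3163 - 0.15*26.163 = -1.6082
Step 3: Project onto [-1, 5].
x_proj = clip(0.1913) = 0.1913
y_proj = clip(-1.6082) = -1.0
Step 4: Evaluate f.
f(0.1913, -1.0) = 4.9053


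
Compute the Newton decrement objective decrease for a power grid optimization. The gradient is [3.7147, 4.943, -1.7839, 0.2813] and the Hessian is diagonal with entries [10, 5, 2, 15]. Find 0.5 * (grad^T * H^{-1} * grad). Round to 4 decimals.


Step 1: H is diagonal, so H^(-1) * g = [0.3715, 0.9886, -0.892, 0.0188].
Step 2: g^T H^(-1) g = sum_i g_i^2 / H_ii
  = (3.7147)^2/10 + (4.943)^2/5 + (-1.7839)^2/2 + (0.2813)^2/15
  = 1.3799 + 4.8866 + 1.5911 + 0.0053 = 7.863
Step 3: Objective decrease = 0.5 * g^T H^(-1) g = 3.9315


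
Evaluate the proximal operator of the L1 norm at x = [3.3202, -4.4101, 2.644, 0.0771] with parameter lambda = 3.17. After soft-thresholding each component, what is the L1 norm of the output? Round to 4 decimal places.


Soft-thresholding with lambda = 3.17:
prox(3.3202) = sign(3.3202)*max(|3.3202| - 3.17, 0) = 0.1502
prox(-4.4101) = sign(-4.4101)*max(|-4.4101| - 3.17, 0) = -1.2401
prox(2.644) = sign(2.644)*max(|2.644| - 3.17, 0) = 0.0
prox(0.0771) = sign(0.0771)*max(|0.0771| - 3.17, 0) = 0.0
prox(x) = [0.1502, -1.2401, 0.0, 0.0]
||prox(x)||_1 = 0.1502 + 1.2401 + 0.0 + 0.0 = 1.3903


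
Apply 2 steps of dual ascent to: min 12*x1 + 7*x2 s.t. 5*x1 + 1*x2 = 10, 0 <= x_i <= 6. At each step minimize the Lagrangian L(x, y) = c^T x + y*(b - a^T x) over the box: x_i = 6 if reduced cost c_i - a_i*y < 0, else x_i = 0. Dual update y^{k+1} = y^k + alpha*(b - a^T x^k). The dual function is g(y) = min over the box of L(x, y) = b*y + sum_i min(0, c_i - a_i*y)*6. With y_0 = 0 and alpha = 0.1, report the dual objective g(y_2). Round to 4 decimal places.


Dual ascent for LP: min 12*x1 + 7*x2, 5*x1 + 1*x2 = 10, 0 <= x_i <= 6
Step 1: y^k = 0.0, reduced costs: (12.0, 7.0)
  x^k = (0.0, 0.0), subgradient = b - a^T x = 10.0
  y^{k+1} = 0.0 + 0.1*10.0 = 1.0
Step 2: y^k = 1.0, reduced costs: (7.0, 6.0)
  x^k = (0.0, 0.0), subgradient = b - a^T x = 10.0
  y^{k+1} = 1.0 + 0.1*10.0 = 2.0
Dual objective at y_2 = 2.0: reduced costs (2.0, 5.0), box minimizer x = (0.0, 0.0)
g(y_2) = b*y + (c1 - a1*y)*x1 + (c2 - a2*y)*x2 = 10*2.0 + 2.0*0.0 + 5.0*0.0 = 20.0 + 0.0 + 0.0 = 20.0


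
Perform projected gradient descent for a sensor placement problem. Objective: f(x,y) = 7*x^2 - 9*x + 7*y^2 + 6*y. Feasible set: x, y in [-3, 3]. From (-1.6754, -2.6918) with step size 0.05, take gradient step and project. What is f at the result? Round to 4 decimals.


Step 1: Compute gradient at (-1.6754, -2.6918).
grad_x = 2*7*-1.6754 - 9 = -32.4556
grad_y = 2*7*-2.6918 + 6 = -31.6852
Step 2: Gradient step.
x_raw = -1.6754 - 0.05*-32.4556 = -0.0526
y_raw = -2.6918 - 0.05*-31.6852 = -1.1075
Step 3: Project onto [-3, 3].
x_proj = clip(-0.0526) = -0.0526
y_proj = clip(-1.1075) = -1.1075
Step 4: Evaluate f.
f(-0.0526, -1.1075) = 2.4342


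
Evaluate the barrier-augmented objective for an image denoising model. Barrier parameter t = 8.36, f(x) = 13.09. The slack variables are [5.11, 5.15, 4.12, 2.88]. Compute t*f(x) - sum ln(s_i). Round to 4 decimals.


Step 1: Compute log-barrier.
ln values: [1.6312, 1.639, 1.4159, 1.0578]
phi = -(1.6312 + 1.639 + 1.4159 + 1.0578) = -5.7438
Step 2: Compute augmented objective.
t*f(x) = 8.36*13.09 = 109.4324
Total = 109.4324 - 5.7438 = 103.6886


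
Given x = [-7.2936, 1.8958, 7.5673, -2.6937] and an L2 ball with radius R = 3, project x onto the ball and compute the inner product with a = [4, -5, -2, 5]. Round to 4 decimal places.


Step 1: Compute ||x|| (intermediates to 6 decimals).
||x|| = sqrt((-7.2936)^2 + 1.8958^2 + 7.5673^2 + (-2.6937)^2) = 11.014114
Step 2: Project.
Since ||x|| > R, scale = R/||x|| = 3/11.014114 = 0.272378, proj(x) = scale * x
proj(x) = [-1.986616, 0.516374, 2.061166, -0.733705]
Step 3: Dot product.
a^T * proj(x) = 4*(-1.986616) - 5*0.516374 - 2*2.061166 + 5*(-0.733705) = -18.3192


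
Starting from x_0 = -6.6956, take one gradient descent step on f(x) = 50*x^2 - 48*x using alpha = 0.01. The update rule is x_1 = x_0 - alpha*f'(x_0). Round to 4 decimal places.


We compute the gradient at x_0 and apply the update.
f'(x) = 100*x - 48
f'(-6.6956) = 100*-6.6956 - 48 = -717.56
x_1 = -6.6956 - 0.01*-717.56 = 0.48


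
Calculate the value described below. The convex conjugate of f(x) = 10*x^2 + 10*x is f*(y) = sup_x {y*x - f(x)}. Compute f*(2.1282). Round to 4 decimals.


f*(y) = sup_x {y*x - a*x^2 - b*x} = sup_x {(y-b)*x - a*x^2}
FOC: (y - b) - 2a*x = 0 => x* = (y - b)/(2a)
x* = (2.1282 - 10)/(2*10) = -0.3936
f*(2.1282) = (y-b)^2/(4a) = (2.1282 - 10)^2/(4*10)
= 61.9652/40 = 1.5491


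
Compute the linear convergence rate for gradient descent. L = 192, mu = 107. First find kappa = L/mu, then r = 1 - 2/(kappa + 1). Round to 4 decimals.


Step 1: Compute the condition number.
kappa = L/mu = 192/107 = 1.7944
Step 2: Compute the convergence rate.
r = 1 - 2/(kappa + 1) = 1 - 2*mu/(L + mu) = (L - mu)/(L + mu) = 85/299 = 0.2843


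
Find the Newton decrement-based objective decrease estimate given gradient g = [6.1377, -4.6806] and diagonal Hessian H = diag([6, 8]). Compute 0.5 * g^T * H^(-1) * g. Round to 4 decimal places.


Step 1: H is diagonal, so H^(-1) * g = [1.023, -0.5851].
Step 2: g^T H^(-1) g = sum_i g_i^2 / H_ii
  = (6.1377)^2/6 + (-4.6806)^2/8
  = 6.2786 + 2.7385 = 9.0171
Step 3: Objective decrease = 0.5 * g^T H^(-1) g = 4.5085


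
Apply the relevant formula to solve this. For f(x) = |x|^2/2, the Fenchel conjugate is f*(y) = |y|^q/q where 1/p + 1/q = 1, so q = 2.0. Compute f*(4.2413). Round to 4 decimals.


The conjugate exponent q satisfies 1/p + 1/q = 1.
p = 2, so q = 2/(2 - 1) = 2.0
|y|^q = 4.2413^2.0 = 17.9886
f*(4.2413) = 17.9886 / 2.0 = 8.9943


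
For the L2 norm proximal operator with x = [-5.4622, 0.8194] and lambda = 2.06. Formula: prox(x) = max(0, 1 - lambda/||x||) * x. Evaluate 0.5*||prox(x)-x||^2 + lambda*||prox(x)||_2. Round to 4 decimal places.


Step 1: Compute ||x||.
||x|| = 5.5233
Step 2: Compute scaling factor.
scale = max(0, 1 - 2.06/5.5233) = 0.627
Step 3: prox(x) = [-3.425, 0.5138]
||prox(x)|| = 3.4633
Step 4: Proximal objective.
0.5*||prox-x||^2 = 2.1218
lambda*||prox|| = 7.1344
Total = 9.2562


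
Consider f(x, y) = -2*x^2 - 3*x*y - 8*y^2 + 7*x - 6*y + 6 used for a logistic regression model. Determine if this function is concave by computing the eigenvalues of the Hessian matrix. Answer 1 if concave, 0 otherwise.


The Hessian of f(x,y) = -2*x^2 - 3*x*y - 8*y^2 + 7*x - 6*y + 6 is:
H = [[-4, -3], [-3, -16]]
Trace = -4 - 16 = -20
Determinant = -4*-16 - (-3)^2 = 55
Discriminant = (-20)^2 - 4*55 = 180.0
Eigenvalues: lambda_1 = -16.7082, lambda_2 = -3.2918
The function is concave.

1


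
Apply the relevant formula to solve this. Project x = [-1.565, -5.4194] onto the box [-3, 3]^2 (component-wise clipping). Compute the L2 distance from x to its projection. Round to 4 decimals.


Project each component onto [-3, 3].
clip(-1.565) = -1.565, clip(-5.4194) = -3.0
Projection = [-1.565, -3.0]
Squared diffs: [0.0, 5.8535]
Distance = sqrt(5.8535) = 2.4194


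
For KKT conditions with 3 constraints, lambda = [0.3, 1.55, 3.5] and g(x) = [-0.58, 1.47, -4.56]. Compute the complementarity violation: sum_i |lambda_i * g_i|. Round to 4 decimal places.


KKT complementary slackness check:
lambda_1 * g_1 = 0.3 * -0.58 = -0.174
lambda_2 * g_2 = 1.55 * 1.47 = 2.2785
lambda_3 * g_3 = 3.5 * -4.56 = -15.96
Total violation = 0.174 + 2.2785 + 15.96 = 18.4125


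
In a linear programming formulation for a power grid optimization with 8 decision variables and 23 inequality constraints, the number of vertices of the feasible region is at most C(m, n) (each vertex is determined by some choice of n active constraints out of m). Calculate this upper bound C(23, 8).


Each vertex corresponds to some choice of n active constraints out of m, so the number of vertices is at most C(m, n) = m! / (n!(m-n)!).
m = 23, n = 8
Numerator: 23 * 22 * 21 * 20 * 19 * 18 * 17 * 16
Denominator: 8! = 40320
C(23, 8) = 490314


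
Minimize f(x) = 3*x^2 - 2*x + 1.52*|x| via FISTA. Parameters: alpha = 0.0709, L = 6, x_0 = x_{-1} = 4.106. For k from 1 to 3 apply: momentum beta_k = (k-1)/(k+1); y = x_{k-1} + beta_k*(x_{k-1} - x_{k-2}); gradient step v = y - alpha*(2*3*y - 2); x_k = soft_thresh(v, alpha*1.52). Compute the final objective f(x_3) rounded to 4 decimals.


FISTA on f(x) = 3*x^2 - 2*x + 1.52*|x|
L = 6, alpha = 0.0709
Iteration 1: beta = 0.0, y = 4.106 + 0.0*(4.106 - 4.106) = 4.106
  grad(y) = 22.636, v = y - alpha*grad = 2.5011
  prox(v) = soft_thresh(2.5011, 0.1078) = 2.3933
Iteration 2: beta = 0.3333, y = 2.3933 + 0.3333*(2.3933 - 4.106) = 1.8225
  grad(y) = 8.9347, v = y - alpha*grad = 1.189
  prox(v) = soft_thresh(1.189, 0.1078) = 1.0812
Iteration 3: beta = 0.5, y = 1.0812 + 0.5*(1.0812 - 2.3933) = 0.4252
  grad(y) = 0.5509, v = y - alpha*grad = 0.3861
  prox(v) = soft_thresh(0.3861, 0.1078) = 0.2783
f(x_3) = 3*0.2783^2 - 2*0.2783 + 1.52*|0.2783| = 0.0988


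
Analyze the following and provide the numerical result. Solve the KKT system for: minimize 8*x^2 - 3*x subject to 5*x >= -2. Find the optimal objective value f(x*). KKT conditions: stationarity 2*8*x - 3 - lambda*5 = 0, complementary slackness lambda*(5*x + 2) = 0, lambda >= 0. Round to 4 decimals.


Step 1: Try lambda = 0 (constraint inactive).
Stationarity: 2*8*x - 3 = 0
x* = 3/(2*8) = 0.1875
Check constraint: 5*0.1875 = 0.9375 >= -2 -- satisfied.
Step 2: Compute optimal value.
f(x*) = 8*0.1875^2 - 3*0.1875 = -0.2813


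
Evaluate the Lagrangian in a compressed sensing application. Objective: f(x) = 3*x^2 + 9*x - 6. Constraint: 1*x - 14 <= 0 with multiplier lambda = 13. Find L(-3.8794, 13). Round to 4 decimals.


Step 1: Evaluate f(x).
f(-3.8794) = 3*(-3.8794)^2 + 9*(-3.8794) - 6 = 4.2346
Step 2: Evaluate g(x).
g(-3.8794) = 1*-3.8794 - 14 = -17.8794
Step 3: Compute Lagrangian.
L = 4.2346 + 13*-17.8794 = -228.1976


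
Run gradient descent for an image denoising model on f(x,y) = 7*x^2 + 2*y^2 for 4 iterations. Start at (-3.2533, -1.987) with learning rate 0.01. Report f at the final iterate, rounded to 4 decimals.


Gradient descent on f(x,y) = 7*x^2 + 2*y^2.
Starting point: (-3.2533, -1.987), alpha = 0.01
Step 1: grad_x = 2*7*-3.2533 = -45.5462, grad_y = 2*2*-1.987 = -7.948
  x_1 = -3.2533 - 0.01*-45.5462 = -2.7978
  y_1 = -1.987 - 0.01*-7.948 = -1.9075
Step 2: grad_x = 2*7*-2.7978 = -39.1697, grad_y = 2*2*-1.9075 = -7.6301
  x_2 = -2.7978 - 0.01*-39.1697 = -2.4061
  y_2 = -1.9075 - 0.01*-7.6301 = -1.8312
Step 3: grad_x = 2*7*-2.4061 = -33.686, grad_y = 2*2*-1.8312 = -7.3249
  x_3 = -2.4061 - 0.01*-33.686 = -2.0693
  y_3 = -1.8312 - 0.01*-7.3249 = -1.758
Step 4: grad_x = 2*7*-2.0693 = -28.9699, grad_y = 2*2*-1.758 = -7.0319
  x_4 = -2.0693 - 0.01*-28.9699 = -1.7796
  y_4 = -1.758 - 0.01*-7.0319 = -1.6877
f(-1.7796, -1.6877) = 7*(-1.7796)^2 + 2*(-1.6877)^2 = 27.8647


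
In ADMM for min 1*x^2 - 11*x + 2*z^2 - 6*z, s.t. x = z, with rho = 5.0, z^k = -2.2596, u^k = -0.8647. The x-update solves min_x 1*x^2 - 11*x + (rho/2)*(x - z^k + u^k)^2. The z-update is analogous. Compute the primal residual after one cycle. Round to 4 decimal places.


ADMM iteration with rho = 5.0, z^k = -2.2596, u^k = -0.8647
Step 1: x-update.
Minimize 1*x^2 - 11*x + (5.0/2)*(x + 2.2596 - 0.8647)^2
FOC: (2*1 + 5.0)*x = 11 + 5.0*(-2.2596 + 0.8647)
x^{k+1} = 0.5751
Step 2: z-update.
Minimize 2*z^2 - 6*z + (5.0/2)*(0.5751 - z - 0.8647)^2
FOC: (2*2 + 5.0)*z = 6 + 5.0*(0.5751 - 0.8647)
z^{k+1} = 0.5058
Step 3: u-update.
u^{k+1} = -0.8647 + 0.5751 - 0.5058 = -0.7954
Step 4: Primal residual = |0.5751 - 0.5058| = 0.0693


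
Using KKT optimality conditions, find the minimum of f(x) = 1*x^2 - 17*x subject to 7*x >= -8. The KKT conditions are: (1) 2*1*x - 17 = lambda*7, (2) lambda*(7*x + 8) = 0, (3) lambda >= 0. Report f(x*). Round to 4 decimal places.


Step 1: Try lambda = 0 (constraint inactive).
Stationarity: 2*1*x - 17 = 0
x* = 17/(2*1) = 8.5
Check constraint: 7*8.5 = 59.5 >= -8 -- satisfied.
Step 2: Compute optimal value.
f(x*) = 1*8.5^2 - 17*8.5 = -72.25


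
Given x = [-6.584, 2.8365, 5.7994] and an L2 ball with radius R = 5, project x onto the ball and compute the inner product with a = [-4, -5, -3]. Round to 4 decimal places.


Step 1: Compute ||x|| (intermediates to 6 decimals).
||x|| = sqrt((-6.584)^2 + 2.8365^2 + 5.7994^2) = 9.221054
Step 2: Project.
Since ||x|| > R, scale = R/||x|| = 5/9.221054 = 0.542237, proj(x) = scale * x
proj(x) = [-3.570088, 1.538055, 3.144649]
Step 3: Dot product.
a^T * proj(x) = -4*(-3.570088) - 5*1.538055 - 3*3.144649 = -2.8439


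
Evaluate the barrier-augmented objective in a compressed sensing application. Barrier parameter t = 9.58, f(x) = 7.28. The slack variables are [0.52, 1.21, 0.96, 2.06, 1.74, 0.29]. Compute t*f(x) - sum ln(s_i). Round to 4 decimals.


Step 1: Compute log-barrier.
ln values: [-0.6539, 0.1906, -0.0408, 0.7227, 0.5539, -1.2379]
phi = -(-0.6539 + 0.1906 - 0.0408 + 0.7227 + 0.5539 - 1.2379) = 0.4654
Step 2: Compute augmented objective.
t*f(x) = 9.58*7.28 = 69.7424
Total = 69.7424 + 0.4654 = 70.2078


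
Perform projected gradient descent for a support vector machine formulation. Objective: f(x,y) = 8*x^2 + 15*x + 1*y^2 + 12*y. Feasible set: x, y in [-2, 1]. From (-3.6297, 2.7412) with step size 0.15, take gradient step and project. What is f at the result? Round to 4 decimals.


Step 1: Compute gradient at (-3.6297, 2.7412).
grad_x = 2*8*-3.6297 + 15 = -43.0752
grad_y = 2*1*2.7412 + 12 = 17.4824
Step 2: Gradient step.
x_raw = -3.6297 - 0.15*-43.0752 = 2.8316
y_raw = 2.7412 - 0.15*17.4824 = 0.1188
Step 3: Project onto [-2, 1].
x_proj = clip(2.8316) = 1.0
y_proj = clip(0.1188) = 0.1188
Step 4: Evaluate f.
f(1.0, 0.1188) = 24.4402


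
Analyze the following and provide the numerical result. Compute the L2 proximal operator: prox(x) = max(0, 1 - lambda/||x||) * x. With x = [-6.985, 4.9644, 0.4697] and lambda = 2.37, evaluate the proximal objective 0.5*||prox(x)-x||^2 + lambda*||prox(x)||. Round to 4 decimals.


Step 1: Compute ||x||.
||x|| = 8.5823
Step 2: Compute scaling factor.
scale = max(0, 1 - 2.37/8.5823) = 0.7239
Step 3: prox(x) = [-5.0561, 3.5935, 0.34]
||prox(x)|| = 6.2123
Step 4: Proximal objective.
0.5*||prox-x||^2 = 2.8085
lambda*||prox|| = 14.7232
Total = 17.5316


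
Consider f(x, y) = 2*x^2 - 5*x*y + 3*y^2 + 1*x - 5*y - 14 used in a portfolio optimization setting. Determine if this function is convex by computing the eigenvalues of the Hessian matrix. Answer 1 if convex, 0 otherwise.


The Hessian of f(x,y) = 2*x^2 - 5*x*y + 3*y^2 + 1*x - 5*y - 14 is:
H = [[4, -5], [-5, 6]]
Trace = 4 + 6 = 10
Determinant = 4*6 - (-5)^2 = -1
Discriminant = (10)^2 - 4*-1 = 104.0
Eigenvalues: lambda_1 = -0.099, lambda_2 = 10.099
The function is not convex.

0


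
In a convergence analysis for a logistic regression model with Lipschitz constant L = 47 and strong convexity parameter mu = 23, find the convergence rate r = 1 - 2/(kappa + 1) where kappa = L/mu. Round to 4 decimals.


Step 1: Compute the condition number.
kappa = L/mu = 47/23 = 2.0435
Step 2: Compute the convergence rate.
r = 1 - 2/(kappa + 1) = 1 - 2*mu/(L + mu) = (L - mu)/(L + mu) = 24/70 = 0.3429


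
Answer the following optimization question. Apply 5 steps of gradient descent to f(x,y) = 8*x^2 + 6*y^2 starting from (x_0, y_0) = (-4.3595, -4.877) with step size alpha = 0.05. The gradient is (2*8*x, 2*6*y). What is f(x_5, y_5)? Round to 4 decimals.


Gradient descent on f(x,y) = 8*x^2 + 6*y^2.
Starting point: (-4.3595, -4.877), alpha = 0.05
Step 1: grad_x = 2*8*-4.3595 = -69.752, grad_y = 2*6*-4.877 = -58.524
  x_1 = -4.3595 - 0.05*-69.752 = -0.8719
  y_1 = -4.877 - 0.05*-58.524 = -1.9508
Step 2: grad_x = 2*8*-0.8719 = -13.9504, grad_y = 2*6*-1.9508 = -23.4096
  x_2 = -0.8719 - 0.05*-13.9504 = -0.1744
  y_2 = -1.9508 - 0.05*-23.4096 = -0.7803
Step 3: grad_x = 2*8*-0.1744 = -2.7901, grad_y = 2*6*-0.7803 = -9.3638
  x_3 = -0.1744 - 0.05*-2.7901 = -0.0349
  y_3 = -0.7803 - 0.05*-9.3638 = -0.3121
Step 4: grad_x = 2*8*-0.0349 = -0.558, grad_y = 2*6*-0.3121 = -3.7455
  x_4 = -0.0349 - 0.05*-0.558 = -0.007
  y_4 = -0.3121 - 0.05*-3.7455 = -0.1249
Step 5: grad_x = 2*8*-0.007 = -0.1116, grad_y = 2*6*-0.1249 = -1.4982
  x_5 = -0.007 - 0.05*-0.1116 = -0.0014
  y_5 = -0.1249 - 0.05*-1.4982 = -0.0499
f(-0.0014, -0.0499) = 8*(-0.0014)^2 + 6*(-0.0499)^2 = 0.015


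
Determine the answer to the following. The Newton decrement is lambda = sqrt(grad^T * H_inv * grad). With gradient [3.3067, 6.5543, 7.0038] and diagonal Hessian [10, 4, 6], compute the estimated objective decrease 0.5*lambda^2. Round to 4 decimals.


Step 1: H is diagonal, so H^(-1) * g = [0.3307, 1.6386, 1.1673].
Step 2: g^T H^(-1) g = sum_i g_i^2 / H_ii
  = (3.3067)^2/10 + (6.5543)^2/4 + (7.0038)^2/6
  = 1.0934 + 10.7397 + 8.1755 = 20.0087
Step 3: Objective decrease = 0.5 * g^T H^(-1) g = 10.0043
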